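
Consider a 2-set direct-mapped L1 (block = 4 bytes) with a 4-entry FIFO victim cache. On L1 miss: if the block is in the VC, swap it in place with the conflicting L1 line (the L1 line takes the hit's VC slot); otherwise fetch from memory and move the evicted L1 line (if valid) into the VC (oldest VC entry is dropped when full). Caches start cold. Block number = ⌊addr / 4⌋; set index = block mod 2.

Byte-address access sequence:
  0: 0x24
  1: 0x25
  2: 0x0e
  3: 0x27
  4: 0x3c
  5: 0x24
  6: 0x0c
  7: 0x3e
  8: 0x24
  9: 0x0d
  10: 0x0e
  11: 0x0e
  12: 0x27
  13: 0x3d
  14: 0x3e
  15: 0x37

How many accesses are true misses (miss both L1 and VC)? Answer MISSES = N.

#0 0x24→b9/s1 MISS; vc=[]
#1 0x25→b9/s1 L1-HIT; vc=[]
#2 0xe→b3/s1 MISS; vc=[9]
#3 0x27→b9/s1 VC-HIT; vc=[3]
#4 0x3c→b15/s1 MISS; vc=[3,9]
#5 0x24→b9/s1 VC-HIT; vc=[3,15]
#6 0xc→b3/s1 VC-HIT; vc=[9,15]
#7 0x3e→b15/s1 VC-HIT; vc=[9,3]
#8 0x24→b9/s1 VC-HIT; vc=[15,3]
#9 0xd→b3/s1 VC-HIT; vc=[15,9]
#10 0xe→b3/s1 L1-HIT; vc=[15,9]
#11 0xe→b3/s1 L1-HIT; vc=[15,9]
#12 0x27→b9/s1 VC-HIT; vc=[15,3]
#13 0x3d→b15/s1 VC-HIT; vc=[9,3]
#14 0x3e→b15/s1 L1-HIT; vc=[9,3]
#15 0x37→b13/s1 MISS; vc=[9,3,15]

MISSES = 4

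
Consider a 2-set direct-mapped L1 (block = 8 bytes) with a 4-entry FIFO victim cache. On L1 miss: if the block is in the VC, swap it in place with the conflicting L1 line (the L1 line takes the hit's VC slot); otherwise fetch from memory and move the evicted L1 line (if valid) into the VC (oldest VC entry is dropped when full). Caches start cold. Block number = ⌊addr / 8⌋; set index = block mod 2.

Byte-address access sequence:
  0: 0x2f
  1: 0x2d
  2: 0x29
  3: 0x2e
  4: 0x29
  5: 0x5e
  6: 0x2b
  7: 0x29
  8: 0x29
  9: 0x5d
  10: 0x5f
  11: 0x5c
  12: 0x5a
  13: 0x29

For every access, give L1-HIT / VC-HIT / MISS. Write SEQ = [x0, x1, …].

SEQ = [MISS, L1-HIT, L1-HIT, L1-HIT, L1-HIT, MISS, VC-HIT, L1-HIT, L1-HIT, VC-HIT, L1-HIT, L1-HIT, L1-HIT, VC-HIT]

  [0] addr=0x2f blk=5 s=1: MISS | VC []
  [1] addr=0x2d blk=5 s=1: L1-HIT | VC []
  [2] addr=0x29 blk=5 s=1: L1-HIT | VC []
  [3] addr=0x2e blk=5 s=1: L1-HIT | VC []
  [4] addr=0x29 blk=5 s=1: L1-HIT | VC []
  [5] addr=0x5e blk=11 s=1: MISS | VC [5]
  [6] addr=0x2b blk=5 s=1: VC-HIT | VC [11]
  [7] addr=0x29 blk=5 s=1: L1-HIT | VC [11]
  [8] addr=0x29 blk=5 s=1: L1-HIT | VC [11]
  [9] addr=0x5d blk=11 s=1: VC-HIT | VC [5]
  [10] addr=0x5f blk=11 s=1: L1-HIT | VC [5]
  [11] addr=0x5c blk=11 s=1: L1-HIT | VC [5]
  [12] addr=0x5a blk=11 s=1: L1-HIT | VC [5]
  [13] addr=0x29 blk=5 s=1: VC-HIT | VC [11]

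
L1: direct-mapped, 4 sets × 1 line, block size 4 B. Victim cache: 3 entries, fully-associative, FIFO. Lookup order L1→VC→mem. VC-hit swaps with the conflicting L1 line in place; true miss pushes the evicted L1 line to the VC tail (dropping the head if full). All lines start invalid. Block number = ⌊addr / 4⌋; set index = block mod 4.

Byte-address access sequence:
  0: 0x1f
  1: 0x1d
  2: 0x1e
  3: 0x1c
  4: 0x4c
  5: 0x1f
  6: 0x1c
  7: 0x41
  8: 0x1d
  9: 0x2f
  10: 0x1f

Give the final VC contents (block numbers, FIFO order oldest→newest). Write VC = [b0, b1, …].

#0 0x1f→b7/s3 MISS; vc=[]
#1 0x1d→b7/s3 L1-HIT; vc=[]
#2 0x1e→b7/s3 L1-HIT; vc=[]
#3 0x1c→b7/s3 L1-HIT; vc=[]
#4 0x4c→b19/s3 MISS; vc=[7]
#5 0x1f→b7/s3 VC-HIT; vc=[19]
#6 0x1c→b7/s3 L1-HIT; vc=[19]
#7 0x41→b16/s0 MISS; vc=[19]
#8 0x1d→b7/s3 L1-HIT; vc=[19]
#9 0x2f→b11/s3 MISS; vc=[19,7]
#10 0x1f→b7/s3 VC-HIT; vc=[19,11]

VC = [19, 11]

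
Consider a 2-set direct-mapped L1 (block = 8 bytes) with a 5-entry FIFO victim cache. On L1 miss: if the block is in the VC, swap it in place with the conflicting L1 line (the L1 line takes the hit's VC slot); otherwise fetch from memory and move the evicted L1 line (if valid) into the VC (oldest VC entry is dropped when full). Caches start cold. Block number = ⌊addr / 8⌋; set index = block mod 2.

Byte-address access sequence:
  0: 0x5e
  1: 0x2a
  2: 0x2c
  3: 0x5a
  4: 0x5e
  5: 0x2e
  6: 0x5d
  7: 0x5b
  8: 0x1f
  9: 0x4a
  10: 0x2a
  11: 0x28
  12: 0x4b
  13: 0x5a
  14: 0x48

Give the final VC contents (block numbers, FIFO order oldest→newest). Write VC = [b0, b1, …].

  [0] addr=0x5e blk=11 s=1: MISS | VC []
  [1] addr=0x2a blk=5 s=1: MISS | VC [11]
  [2] addr=0x2c blk=5 s=1: L1-HIT | VC [11]
  [3] addr=0x5a blk=11 s=1: VC-HIT | VC [5]
  [4] addr=0x5e blk=11 s=1: L1-HIT | VC [5]
  [5] addr=0x2e blk=5 s=1: VC-HIT | VC [11]
  [6] addr=0x5d blk=11 s=1: VC-HIT | VC [5]
  [7] addr=0x5b blk=11 s=1: L1-HIT | VC [5]
  [8] addr=0x1f blk=3 s=1: MISS | VC [5, 11]
  [9] addr=0x4a blk=9 s=1: MISS | VC [5, 11, 3]
  [10] addr=0x2a blk=5 s=1: VC-HIT | VC [9, 11, 3]
  [11] addr=0x28 blk=5 s=1: L1-HIT | VC [9, 11, 3]
  [12] addr=0x4b blk=9 s=1: VC-HIT | VC [5, 11, 3]
  [13] addr=0x5a blk=11 s=1: VC-HIT | VC [5, 9, 3]
  [14] addr=0x48 blk=9 s=1: VC-HIT | VC [5, 11, 3]

VC = [5, 11, 3]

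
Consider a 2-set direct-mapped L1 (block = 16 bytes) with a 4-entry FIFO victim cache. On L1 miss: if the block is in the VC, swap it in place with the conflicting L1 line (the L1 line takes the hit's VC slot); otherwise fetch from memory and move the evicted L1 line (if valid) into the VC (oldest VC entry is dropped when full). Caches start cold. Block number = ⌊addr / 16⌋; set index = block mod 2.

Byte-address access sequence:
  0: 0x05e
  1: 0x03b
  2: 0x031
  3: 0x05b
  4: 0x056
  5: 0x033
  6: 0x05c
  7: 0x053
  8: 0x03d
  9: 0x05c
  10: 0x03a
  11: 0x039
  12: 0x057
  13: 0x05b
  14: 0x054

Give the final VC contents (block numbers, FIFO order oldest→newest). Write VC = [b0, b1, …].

VC = [3]

0: 0x5e (blk 5, set 1) → MISS  vc=[]
1: 0x3b (blk 3, set 1) → MISS  vc=[5]
2: 0x31 (blk 3, set 1) → L1-HIT  vc=[5]
3: 0x5b (blk 5, set 1) → VC-HIT  vc=[3]
4: 0x56 (blk 5, set 1) → L1-HIT  vc=[3]
5: 0x33 (blk 3, set 1) → VC-HIT  vc=[5]
6: 0x5c (blk 5, set 1) → VC-HIT  vc=[3]
7: 0x53 (blk 5, set 1) → L1-HIT  vc=[3]
8: 0x3d (blk 3, set 1) → VC-HIT  vc=[5]
9: 0x5c (blk 5, set 1) → VC-HIT  vc=[3]
10: 0x3a (blk 3, set 1) → VC-HIT  vc=[5]
11: 0x39 (blk 3, set 1) → L1-HIT  vc=[5]
12: 0x57 (blk 5, set 1) → VC-HIT  vc=[3]
13: 0x5b (blk 5, set 1) → L1-HIT  vc=[3]
14: 0x54 (blk 5, set 1) → L1-HIT  vc=[3]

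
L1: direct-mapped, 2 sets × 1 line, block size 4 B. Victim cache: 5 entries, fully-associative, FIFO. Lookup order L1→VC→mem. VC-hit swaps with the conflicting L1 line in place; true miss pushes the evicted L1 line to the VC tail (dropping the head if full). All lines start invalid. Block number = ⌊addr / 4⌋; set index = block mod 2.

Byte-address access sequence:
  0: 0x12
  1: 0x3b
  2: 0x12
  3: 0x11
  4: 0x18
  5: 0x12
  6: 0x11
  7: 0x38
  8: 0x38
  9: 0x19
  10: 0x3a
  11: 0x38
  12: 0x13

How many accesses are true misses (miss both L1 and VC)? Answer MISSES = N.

  [0] addr=0x12 blk=4 s=0: MISS | VC []
  [1] addr=0x3b blk=14 s=0: MISS | VC [4]
  [2] addr=0x12 blk=4 s=0: VC-HIT | VC [14]
  [3] addr=0x11 blk=4 s=0: L1-HIT | VC [14]
  [4] addr=0x18 blk=6 s=0: MISS | VC [14, 4]
  [5] addr=0x12 blk=4 s=0: VC-HIT | VC [14, 6]
  [6] addr=0x11 blk=4 s=0: L1-HIT | VC [14, 6]
  [7] addr=0x38 blk=14 s=0: VC-HIT | VC [4, 6]
  [8] addr=0x38 blk=14 s=0: L1-HIT | VC [4, 6]
  [9] addr=0x19 blk=6 s=0: VC-HIT | VC [4, 14]
  [10] addr=0x3a blk=14 s=0: VC-HIT | VC [4, 6]
  [11] addr=0x38 blk=14 s=0: L1-HIT | VC [4, 6]
  [12] addr=0x13 blk=4 s=0: VC-HIT | VC [14, 6]

MISSES = 3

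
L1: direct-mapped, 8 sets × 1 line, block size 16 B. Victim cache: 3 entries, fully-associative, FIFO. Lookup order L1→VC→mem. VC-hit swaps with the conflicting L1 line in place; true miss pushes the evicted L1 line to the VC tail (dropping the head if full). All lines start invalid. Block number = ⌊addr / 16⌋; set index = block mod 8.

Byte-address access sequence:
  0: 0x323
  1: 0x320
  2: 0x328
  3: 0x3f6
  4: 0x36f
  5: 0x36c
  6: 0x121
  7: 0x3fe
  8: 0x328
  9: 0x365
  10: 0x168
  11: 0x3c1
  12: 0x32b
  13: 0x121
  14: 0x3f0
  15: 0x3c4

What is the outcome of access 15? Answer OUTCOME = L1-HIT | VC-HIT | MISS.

  [0] addr=0x323 blk=50 s=2: MISS | VC []
  [1] addr=0x320 blk=50 s=2: L1-HIT | VC []
  [2] addr=0x328 blk=50 s=2: L1-HIT | VC []
  [3] addr=0x3f6 blk=63 s=7: MISS | VC []
  [4] addr=0x36f blk=54 s=6: MISS | VC []
  [5] addr=0x36c blk=54 s=6: L1-HIT | VC []
  [6] addr=0x121 blk=18 s=2: MISS | VC [50]
  [7] addr=0x3fe blk=63 s=7: L1-HIT | VC [50]
  [8] addr=0x328 blk=50 s=2: VC-HIT | VC [18]
  [9] addr=0x365 blk=54 s=6: L1-HIT | VC [18]
  [10] addr=0x168 blk=22 s=6: MISS | VC [18, 54]
  [11] addr=0x3c1 blk=60 s=4: MISS | VC [18, 54]
  [12] addr=0x32b blk=50 s=2: L1-HIT | VC [18, 54]
  [13] addr=0x121 blk=18 s=2: VC-HIT | VC [50, 54]
  [14] addr=0x3f0 blk=63 s=7: L1-HIT | VC [50, 54]
  [15] addr=0x3c4 blk=60 s=4: L1-HIT | VC [50, 54]

OUTCOME = L1-HIT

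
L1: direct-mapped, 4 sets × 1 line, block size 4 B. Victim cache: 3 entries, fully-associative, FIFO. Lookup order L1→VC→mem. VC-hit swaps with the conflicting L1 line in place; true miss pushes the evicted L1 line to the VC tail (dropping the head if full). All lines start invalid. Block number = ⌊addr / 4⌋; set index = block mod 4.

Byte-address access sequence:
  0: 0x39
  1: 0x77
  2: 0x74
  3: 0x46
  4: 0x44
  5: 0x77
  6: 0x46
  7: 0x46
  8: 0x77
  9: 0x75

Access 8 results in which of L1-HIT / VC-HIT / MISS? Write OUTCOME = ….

  [0] addr=0x39 blk=14 s=2: MISS | VC []
  [1] addr=0x77 blk=29 s=1: MISS | VC []
  [2] addr=0x74 blk=29 s=1: L1-HIT | VC []
  [3] addr=0x46 blk=17 s=1: MISS | VC [29]
  [4] addr=0x44 blk=17 s=1: L1-HIT | VC [29]
  [5] addr=0x77 blk=29 s=1: VC-HIT | VC [17]
  [6] addr=0x46 blk=17 s=1: VC-HIT | VC [29]
  [7] addr=0x46 blk=17 s=1: L1-HIT | VC [29]
  [8] addr=0x77 blk=29 s=1: VC-HIT | VC [17]
  [9] addr=0x75 blk=29 s=1: L1-HIT | VC [17]

OUTCOME = VC-HIT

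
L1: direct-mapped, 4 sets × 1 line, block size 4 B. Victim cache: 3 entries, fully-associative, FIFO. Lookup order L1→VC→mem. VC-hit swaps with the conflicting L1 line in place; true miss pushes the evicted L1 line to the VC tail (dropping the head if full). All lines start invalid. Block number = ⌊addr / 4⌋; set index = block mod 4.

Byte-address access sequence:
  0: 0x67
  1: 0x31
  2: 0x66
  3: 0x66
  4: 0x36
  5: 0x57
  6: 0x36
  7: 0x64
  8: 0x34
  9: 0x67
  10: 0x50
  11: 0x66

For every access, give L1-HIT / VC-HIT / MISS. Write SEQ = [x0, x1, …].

#0 0x67→b25/s1 MISS; vc=[]
#1 0x31→b12/s0 MISS; vc=[]
#2 0x66→b25/s1 L1-HIT; vc=[]
#3 0x66→b25/s1 L1-HIT; vc=[]
#4 0x36→b13/s1 MISS; vc=[25]
#5 0x57→b21/s1 MISS; vc=[25,13]
#6 0x36→b13/s1 VC-HIT; vc=[25,21]
#7 0x64→b25/s1 VC-HIT; vc=[13,21]
#8 0x34→b13/s1 VC-HIT; vc=[25,21]
#9 0x67→b25/s1 VC-HIT; vc=[13,21]
#10 0x50→b20/s0 MISS; vc=[13,21,12]
#11 0x66→b25/s1 L1-HIT; vc=[13,21,12]

SEQ = [MISS, MISS, L1-HIT, L1-HIT, MISS, MISS, VC-HIT, VC-HIT, VC-HIT, VC-HIT, MISS, L1-HIT]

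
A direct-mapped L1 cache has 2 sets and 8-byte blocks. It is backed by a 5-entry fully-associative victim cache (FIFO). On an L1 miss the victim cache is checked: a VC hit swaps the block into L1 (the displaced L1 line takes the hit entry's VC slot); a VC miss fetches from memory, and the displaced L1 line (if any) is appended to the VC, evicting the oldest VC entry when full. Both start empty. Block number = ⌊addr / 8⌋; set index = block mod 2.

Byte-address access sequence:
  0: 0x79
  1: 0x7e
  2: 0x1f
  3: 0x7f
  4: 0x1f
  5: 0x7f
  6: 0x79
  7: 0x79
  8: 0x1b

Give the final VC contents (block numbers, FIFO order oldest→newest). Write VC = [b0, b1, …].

0: 0x79 (blk 15, set 1) → MISS  vc=[]
1: 0x7e (blk 15, set 1) → L1-HIT  vc=[]
2: 0x1f (blk 3, set 1) → MISS  vc=[15]
3: 0x7f (blk 15, set 1) → VC-HIT  vc=[3]
4: 0x1f (blk 3, set 1) → VC-HIT  vc=[15]
5: 0x7f (blk 15, set 1) → VC-HIT  vc=[3]
6: 0x79 (blk 15, set 1) → L1-HIT  vc=[3]
7: 0x79 (blk 15, set 1) → L1-HIT  vc=[3]
8: 0x1b (blk 3, set 1) → VC-HIT  vc=[15]

VC = [15]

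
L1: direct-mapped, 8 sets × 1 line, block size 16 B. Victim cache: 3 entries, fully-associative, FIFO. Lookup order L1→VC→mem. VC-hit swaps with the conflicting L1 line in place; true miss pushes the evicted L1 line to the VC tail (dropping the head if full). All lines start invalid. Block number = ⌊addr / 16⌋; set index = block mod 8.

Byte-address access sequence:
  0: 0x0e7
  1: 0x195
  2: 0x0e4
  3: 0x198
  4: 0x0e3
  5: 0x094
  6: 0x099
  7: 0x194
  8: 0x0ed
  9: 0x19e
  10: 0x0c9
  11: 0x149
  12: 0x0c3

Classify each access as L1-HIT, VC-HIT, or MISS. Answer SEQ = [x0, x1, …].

SEQ = [MISS, MISS, L1-HIT, L1-HIT, L1-HIT, MISS, L1-HIT, VC-HIT, L1-HIT, L1-HIT, MISS, MISS, VC-HIT]

0: 0xe7 (blk 14, set 6) → MISS  vc=[]
1: 0x195 (blk 25, set 1) → MISS  vc=[]
2: 0xe4 (blk 14, set 6) → L1-HIT  vc=[]
3: 0x198 (blk 25, set 1) → L1-HIT  vc=[]
4: 0xe3 (blk 14, set 6) → L1-HIT  vc=[]
5: 0x94 (blk 9, set 1) → MISS  vc=[25]
6: 0x99 (blk 9, set 1) → L1-HIT  vc=[25]
7: 0x194 (blk 25, set 1) → VC-HIT  vc=[9]
8: 0xed (blk 14, set 6) → L1-HIT  vc=[9]
9: 0x19e (blk 25, set 1) → L1-HIT  vc=[9]
10: 0xc9 (blk 12, set 4) → MISS  vc=[9]
11: 0x149 (blk 20, set 4) → MISS  vc=[9, 12]
12: 0xc3 (blk 12, set 4) → VC-HIT  vc=[9, 20]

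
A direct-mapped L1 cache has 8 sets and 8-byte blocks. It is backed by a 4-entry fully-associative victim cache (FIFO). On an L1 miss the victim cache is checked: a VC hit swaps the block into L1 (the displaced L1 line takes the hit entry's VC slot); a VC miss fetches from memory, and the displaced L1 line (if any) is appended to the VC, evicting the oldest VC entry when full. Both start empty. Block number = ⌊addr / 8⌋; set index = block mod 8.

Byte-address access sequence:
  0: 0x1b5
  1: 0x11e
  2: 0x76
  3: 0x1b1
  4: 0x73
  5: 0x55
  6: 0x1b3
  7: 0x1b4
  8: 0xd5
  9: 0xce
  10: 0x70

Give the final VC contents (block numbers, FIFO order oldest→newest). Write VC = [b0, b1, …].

0: 0x1b5 (blk 54, set 6) → MISS  vc=[]
1: 0x11e (blk 35, set 3) → MISS  vc=[]
2: 0x76 (blk 14, set 6) → MISS  vc=[54]
3: 0x1b1 (blk 54, set 6) → VC-HIT  vc=[14]
4: 0x73 (blk 14, set 6) → VC-HIT  vc=[54]
5: 0x55 (blk 10, set 2) → MISS  vc=[54]
6: 0x1b3 (blk 54, set 6) → VC-HIT  vc=[14]
7: 0x1b4 (blk 54, set 6) → L1-HIT  vc=[14]
8: 0xd5 (blk 26, set 2) → MISS  vc=[14, 10]
9: 0xce (blk 25, set 1) → MISS  vc=[14, 10]
10: 0x70 (blk 14, set 6) → VC-HIT  vc=[54, 10]

VC = [54, 10]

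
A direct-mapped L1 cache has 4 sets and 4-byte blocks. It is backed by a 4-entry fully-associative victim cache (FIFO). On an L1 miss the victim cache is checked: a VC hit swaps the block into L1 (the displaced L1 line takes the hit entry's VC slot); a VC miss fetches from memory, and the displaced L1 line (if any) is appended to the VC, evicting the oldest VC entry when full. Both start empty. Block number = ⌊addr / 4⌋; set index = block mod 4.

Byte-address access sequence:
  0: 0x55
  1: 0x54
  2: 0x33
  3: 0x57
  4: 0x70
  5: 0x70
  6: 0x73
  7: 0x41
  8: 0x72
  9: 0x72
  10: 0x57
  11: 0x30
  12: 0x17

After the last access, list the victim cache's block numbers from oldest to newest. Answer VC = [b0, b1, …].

VC = [28, 16, 21]

#0 0x55→b21/s1 MISS; vc=[]
#1 0x54→b21/s1 L1-HIT; vc=[]
#2 0x33→b12/s0 MISS; vc=[]
#3 0x57→b21/s1 L1-HIT; vc=[]
#4 0x70→b28/s0 MISS; vc=[12]
#5 0x70→b28/s0 L1-HIT; vc=[12]
#6 0x73→b28/s0 L1-HIT; vc=[12]
#7 0x41→b16/s0 MISS; vc=[12,28]
#8 0x72→b28/s0 VC-HIT; vc=[12,16]
#9 0x72→b28/s0 L1-HIT; vc=[12,16]
#10 0x57→b21/s1 L1-HIT; vc=[12,16]
#11 0x30→b12/s0 VC-HIT; vc=[28,16]
#12 0x17→b5/s1 MISS; vc=[28,16,21]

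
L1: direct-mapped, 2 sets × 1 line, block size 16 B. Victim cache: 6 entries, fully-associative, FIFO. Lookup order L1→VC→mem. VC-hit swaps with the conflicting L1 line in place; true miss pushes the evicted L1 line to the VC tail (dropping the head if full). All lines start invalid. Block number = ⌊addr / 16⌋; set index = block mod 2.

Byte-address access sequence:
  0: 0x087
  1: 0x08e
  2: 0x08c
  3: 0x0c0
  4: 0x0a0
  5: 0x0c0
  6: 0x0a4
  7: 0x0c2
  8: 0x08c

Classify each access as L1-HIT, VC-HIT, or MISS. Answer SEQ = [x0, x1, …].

SEQ = [MISS, L1-HIT, L1-HIT, MISS, MISS, VC-HIT, VC-HIT, VC-HIT, VC-HIT]

#0 0x87→b8/s0 MISS; vc=[]
#1 0x8e→b8/s0 L1-HIT; vc=[]
#2 0x8c→b8/s0 L1-HIT; vc=[]
#3 0xc0→b12/s0 MISS; vc=[8]
#4 0xa0→b10/s0 MISS; vc=[8,12]
#5 0xc0→b12/s0 VC-HIT; vc=[8,10]
#6 0xa4→b10/s0 VC-HIT; vc=[8,12]
#7 0xc2→b12/s0 VC-HIT; vc=[8,10]
#8 0x8c→b8/s0 VC-HIT; vc=[12,10]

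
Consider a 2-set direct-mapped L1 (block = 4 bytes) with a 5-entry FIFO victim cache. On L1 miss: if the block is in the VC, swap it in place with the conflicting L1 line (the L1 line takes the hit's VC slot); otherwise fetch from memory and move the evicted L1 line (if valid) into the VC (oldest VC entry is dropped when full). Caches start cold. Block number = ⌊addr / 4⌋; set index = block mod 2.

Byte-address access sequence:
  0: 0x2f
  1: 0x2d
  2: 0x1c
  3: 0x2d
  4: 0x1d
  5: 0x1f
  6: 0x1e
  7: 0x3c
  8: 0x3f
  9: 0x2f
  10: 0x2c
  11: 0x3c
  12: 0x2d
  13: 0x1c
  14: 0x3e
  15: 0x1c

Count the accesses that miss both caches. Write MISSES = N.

#0 0x2f→b11/s1 MISS; vc=[]
#1 0x2d→b11/s1 L1-HIT; vc=[]
#2 0x1c→b7/s1 MISS; vc=[11]
#3 0x2d→b11/s1 VC-HIT; vc=[7]
#4 0x1d→b7/s1 VC-HIT; vc=[11]
#5 0x1f→b7/s1 L1-HIT; vc=[11]
#6 0x1e→b7/s1 L1-HIT; vc=[11]
#7 0x3c→b15/s1 MISS; vc=[11,7]
#8 0x3f→b15/s1 L1-HIT; vc=[11,7]
#9 0x2f→b11/s1 VC-HIT; vc=[15,7]
#10 0x2c→b11/s1 L1-HIT; vc=[15,7]
#11 0x3c→b15/s1 VC-HIT; vc=[11,7]
#12 0x2d→b11/s1 VC-HIT; vc=[15,7]
#13 0x1c→b7/s1 VC-HIT; vc=[15,11]
#14 0x3e→b15/s1 VC-HIT; vc=[7,11]
#15 0x1c→b7/s1 VC-HIT; vc=[15,11]

MISSES = 3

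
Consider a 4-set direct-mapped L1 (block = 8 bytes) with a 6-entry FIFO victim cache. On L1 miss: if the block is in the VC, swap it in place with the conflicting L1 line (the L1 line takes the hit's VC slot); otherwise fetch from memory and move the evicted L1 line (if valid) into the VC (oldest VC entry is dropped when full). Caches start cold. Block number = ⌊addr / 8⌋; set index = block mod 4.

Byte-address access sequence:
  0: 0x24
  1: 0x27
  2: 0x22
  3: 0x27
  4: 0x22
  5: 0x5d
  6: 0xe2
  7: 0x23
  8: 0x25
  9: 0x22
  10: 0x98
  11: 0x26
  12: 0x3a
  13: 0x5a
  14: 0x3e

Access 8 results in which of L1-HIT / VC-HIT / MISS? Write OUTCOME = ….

OUTCOME = L1-HIT

#0 0x24→b4/s0 MISS; vc=[]
#1 0x27→b4/s0 L1-HIT; vc=[]
#2 0x22→b4/s0 L1-HIT; vc=[]
#3 0x27→b4/s0 L1-HIT; vc=[]
#4 0x22→b4/s0 L1-HIT; vc=[]
#5 0x5d→b11/s3 MISS; vc=[]
#6 0xe2→b28/s0 MISS; vc=[4]
#7 0x23→b4/s0 VC-HIT; vc=[28]
#8 0x25→b4/s0 L1-HIT; vc=[28]
#9 0x22→b4/s0 L1-HIT; vc=[28]
#10 0x98→b19/s3 MISS; vc=[28,11]
#11 0x26→b4/s0 L1-HIT; vc=[28,11]
#12 0x3a→b7/s3 MISS; vc=[28,11,19]
#13 0x5a→b11/s3 VC-HIT; vc=[28,7,19]
#14 0x3e→b7/s3 VC-HIT; vc=[28,11,19]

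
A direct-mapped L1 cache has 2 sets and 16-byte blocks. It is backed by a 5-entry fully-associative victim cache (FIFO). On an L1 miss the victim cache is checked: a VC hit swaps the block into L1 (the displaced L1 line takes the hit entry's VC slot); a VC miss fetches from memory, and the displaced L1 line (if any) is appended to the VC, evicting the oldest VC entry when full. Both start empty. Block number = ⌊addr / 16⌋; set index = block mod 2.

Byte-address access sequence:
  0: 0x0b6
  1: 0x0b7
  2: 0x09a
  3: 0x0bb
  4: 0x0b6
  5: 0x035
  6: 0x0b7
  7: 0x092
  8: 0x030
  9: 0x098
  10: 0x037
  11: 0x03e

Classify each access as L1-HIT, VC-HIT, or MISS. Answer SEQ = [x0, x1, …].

  [0] addr=0xb6 blk=11 s=1: MISS | VC []
  [1] addr=0xb7 blk=11 s=1: L1-HIT | VC []
  [2] addr=0x9a blk=9 s=1: MISS | VC [11]
  [3] addr=0xbb blk=11 s=1: VC-HIT | VC [9]
  [4] addr=0xb6 blk=11 s=1: L1-HIT | VC [9]
  [5] addr=0x35 blk=3 s=1: MISS | VC [9, 11]
  [6] addr=0xb7 blk=11 s=1: VC-HIT | VC [9, 3]
  [7] addr=0x92 blk=9 s=1: VC-HIT | VC [11, 3]
  [8] addr=0x30 blk=3 s=1: VC-HIT | VC [11, 9]
  [9] addr=0x98 blk=9 s=1: VC-HIT | VC [11, 3]
  [10] addr=0x37 blk=3 s=1: VC-HIT | VC [11, 9]
  [11] addr=0x3e blk=3 s=1: L1-HIT | VC [11, 9]

SEQ = [MISS, L1-HIT, MISS, VC-HIT, L1-HIT, MISS, VC-HIT, VC-HIT, VC-HIT, VC-HIT, VC-HIT, L1-HIT]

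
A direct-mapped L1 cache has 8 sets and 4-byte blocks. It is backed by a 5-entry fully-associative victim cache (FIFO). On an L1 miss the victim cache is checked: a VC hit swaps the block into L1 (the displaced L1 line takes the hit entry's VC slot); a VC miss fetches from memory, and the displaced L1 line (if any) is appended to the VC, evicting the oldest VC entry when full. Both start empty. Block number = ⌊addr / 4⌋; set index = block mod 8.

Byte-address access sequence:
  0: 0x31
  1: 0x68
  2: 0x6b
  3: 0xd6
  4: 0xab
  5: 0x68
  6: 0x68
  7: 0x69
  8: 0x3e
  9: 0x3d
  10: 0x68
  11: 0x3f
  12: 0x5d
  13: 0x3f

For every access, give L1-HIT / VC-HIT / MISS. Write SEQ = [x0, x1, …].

0: 0x31 (blk 12, set 4) → MISS  vc=[]
1: 0x68 (blk 26, set 2) → MISS  vc=[]
2: 0x6b (blk 26, set 2) → L1-HIT  vc=[]
3: 0xd6 (blk 53, set 5) → MISS  vc=[]
4: 0xab (blk 42, set 2) → MISS  vc=[26]
5: 0x68 (blk 26, set 2) → VC-HIT  vc=[42]
6: 0x68 (blk 26, set 2) → L1-HIT  vc=[42]
7: 0x69 (blk 26, set 2) → L1-HIT  vc=[42]
8: 0x3e (blk 15, set 7) → MISS  vc=[42]
9: 0x3d (blk 15, set 7) → L1-HIT  vc=[42]
10: 0x68 (blk 26, set 2) → L1-HIT  vc=[42]
11: 0x3f (blk 15, set 7) → L1-HIT  vc=[42]
12: 0x5d (blk 23, set 7) → MISS  vc=[42, 15]
13: 0x3f (blk 15, set 7) → VC-HIT  vc=[42, 23]

SEQ = [MISS, MISS, L1-HIT, MISS, MISS, VC-HIT, L1-HIT, L1-HIT, MISS, L1-HIT, L1-HIT, L1-HIT, MISS, VC-HIT]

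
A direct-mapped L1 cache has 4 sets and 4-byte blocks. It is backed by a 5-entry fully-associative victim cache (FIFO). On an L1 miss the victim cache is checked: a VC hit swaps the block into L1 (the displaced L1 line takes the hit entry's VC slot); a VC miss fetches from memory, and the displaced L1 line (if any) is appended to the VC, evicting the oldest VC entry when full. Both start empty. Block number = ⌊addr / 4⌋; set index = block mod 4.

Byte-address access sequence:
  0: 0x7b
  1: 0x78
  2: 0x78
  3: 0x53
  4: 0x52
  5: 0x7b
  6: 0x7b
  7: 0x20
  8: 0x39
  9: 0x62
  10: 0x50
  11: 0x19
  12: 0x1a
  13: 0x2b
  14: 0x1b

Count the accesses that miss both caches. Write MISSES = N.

MISSES = 7

#0 0x7b→b30/s2 MISS; vc=[]
#1 0x78→b30/s2 L1-HIT; vc=[]
#2 0x78→b30/s2 L1-HIT; vc=[]
#3 0x53→b20/s0 MISS; vc=[]
#4 0x52→b20/s0 L1-HIT; vc=[]
#5 0x7b→b30/s2 L1-HIT; vc=[]
#6 0x7b→b30/s2 L1-HIT; vc=[]
#7 0x20→b8/s0 MISS; vc=[20]
#8 0x39→b14/s2 MISS; vc=[20,30]
#9 0x62→b24/s0 MISS; vc=[20,30,8]
#10 0x50→b20/s0 VC-HIT; vc=[24,30,8]
#11 0x19→b6/s2 MISS; vc=[24,30,8,14]
#12 0x1a→b6/s2 L1-HIT; vc=[24,30,8,14]
#13 0x2b→b10/s2 MISS; vc=[24,30,8,14,6]
#14 0x1b→b6/s2 VC-HIT; vc=[24,30,8,14,10]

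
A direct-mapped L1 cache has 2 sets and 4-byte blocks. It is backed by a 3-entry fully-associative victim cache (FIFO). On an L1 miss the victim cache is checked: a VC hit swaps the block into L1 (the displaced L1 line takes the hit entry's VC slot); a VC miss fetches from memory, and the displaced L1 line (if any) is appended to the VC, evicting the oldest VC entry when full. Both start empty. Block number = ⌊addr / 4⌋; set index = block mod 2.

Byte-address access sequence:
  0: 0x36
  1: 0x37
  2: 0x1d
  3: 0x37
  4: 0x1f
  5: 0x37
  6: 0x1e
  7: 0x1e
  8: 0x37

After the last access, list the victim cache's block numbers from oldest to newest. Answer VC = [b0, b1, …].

VC = [7]

  [0] addr=0x36 blk=13 s=1: MISS | VC []
  [1] addr=0x37 blk=13 s=1: L1-HIT | VC []
  [2] addr=0x1d blk=7 s=1: MISS | VC [13]
  [3] addr=0x37 blk=13 s=1: VC-HIT | VC [7]
  [4] addr=0x1f blk=7 s=1: VC-HIT | VC [13]
  [5] addr=0x37 blk=13 s=1: VC-HIT | VC [7]
  [6] addr=0x1e blk=7 s=1: VC-HIT | VC [13]
  [7] addr=0x1e blk=7 s=1: L1-HIT | VC [13]
  [8] addr=0x37 blk=13 s=1: VC-HIT | VC [7]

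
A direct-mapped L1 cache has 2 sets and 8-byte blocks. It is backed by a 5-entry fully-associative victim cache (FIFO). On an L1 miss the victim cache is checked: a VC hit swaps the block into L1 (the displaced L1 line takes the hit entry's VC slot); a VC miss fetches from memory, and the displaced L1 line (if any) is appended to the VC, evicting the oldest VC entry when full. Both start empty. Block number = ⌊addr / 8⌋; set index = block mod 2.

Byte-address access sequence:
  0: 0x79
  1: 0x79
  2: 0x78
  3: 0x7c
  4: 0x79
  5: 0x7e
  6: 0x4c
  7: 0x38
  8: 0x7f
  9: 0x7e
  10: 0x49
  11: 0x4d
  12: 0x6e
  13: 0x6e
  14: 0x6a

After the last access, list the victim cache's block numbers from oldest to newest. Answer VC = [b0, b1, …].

VC = [7, 15, 9]

0: 0x79 (blk 15, set 1) → MISS  vc=[]
1: 0x79 (blk 15, set 1) → L1-HIT  vc=[]
2: 0x78 (blk 15, set 1) → L1-HIT  vc=[]
3: 0x7c (blk 15, set 1) → L1-HIT  vc=[]
4: 0x79 (blk 15, set 1) → L1-HIT  vc=[]
5: 0x7e (blk 15, set 1) → L1-HIT  vc=[]
6: 0x4c (blk 9, set 1) → MISS  vc=[15]
7: 0x38 (blk 7, set 1) → MISS  vc=[15, 9]
8: 0x7f (blk 15, set 1) → VC-HIT  vc=[7, 9]
9: 0x7e (blk 15, set 1) → L1-HIT  vc=[7, 9]
10: 0x49 (blk 9, set 1) → VC-HIT  vc=[7, 15]
11: 0x4d (blk 9, set 1) → L1-HIT  vc=[7, 15]
12: 0x6e (blk 13, set 1) → MISS  vc=[7, 15, 9]
13: 0x6e (blk 13, set 1) → L1-HIT  vc=[7, 15, 9]
14: 0x6a (blk 13, set 1) → L1-HIT  vc=[7, 15, 9]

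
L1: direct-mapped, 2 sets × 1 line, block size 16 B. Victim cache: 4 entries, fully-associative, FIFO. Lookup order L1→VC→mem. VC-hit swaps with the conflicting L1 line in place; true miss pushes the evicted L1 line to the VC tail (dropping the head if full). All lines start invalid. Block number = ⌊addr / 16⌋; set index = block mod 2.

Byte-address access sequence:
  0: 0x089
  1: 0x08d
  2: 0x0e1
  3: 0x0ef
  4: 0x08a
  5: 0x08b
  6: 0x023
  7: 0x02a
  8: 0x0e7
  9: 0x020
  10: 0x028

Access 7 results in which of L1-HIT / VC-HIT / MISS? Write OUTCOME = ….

0: 0x89 (blk 8, set 0) → MISS  vc=[]
1: 0x8d (blk 8, set 0) → L1-HIT  vc=[]
2: 0xe1 (blk 14, set 0) → MISS  vc=[8]
3: 0xef (blk 14, set 0) → L1-HIT  vc=[8]
4: 0x8a (blk 8, set 0) → VC-HIT  vc=[14]
5: 0x8b (blk 8, set 0) → L1-HIT  vc=[14]
6: 0x23 (blk 2, set 0) → MISS  vc=[14, 8]
7: 0x2a (blk 2, set 0) → L1-HIT  vc=[14, 8]
8: 0xe7 (blk 14, set 0) → VC-HIT  vc=[2, 8]
9: 0x20 (blk 2, set 0) → VC-HIT  vc=[14, 8]
10: 0x28 (blk 2, set 0) → L1-HIT  vc=[14, 8]

OUTCOME = L1-HIT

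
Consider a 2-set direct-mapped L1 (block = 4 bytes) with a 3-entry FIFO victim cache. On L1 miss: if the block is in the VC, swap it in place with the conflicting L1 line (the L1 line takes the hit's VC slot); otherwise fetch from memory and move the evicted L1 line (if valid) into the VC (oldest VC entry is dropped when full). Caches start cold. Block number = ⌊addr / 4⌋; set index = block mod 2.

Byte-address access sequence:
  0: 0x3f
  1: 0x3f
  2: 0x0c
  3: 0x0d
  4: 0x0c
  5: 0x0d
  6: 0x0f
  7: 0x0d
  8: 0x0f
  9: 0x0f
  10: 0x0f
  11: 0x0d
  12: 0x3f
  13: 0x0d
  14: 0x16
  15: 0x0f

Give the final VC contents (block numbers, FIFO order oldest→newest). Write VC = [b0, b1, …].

VC = [15, 5]

  [0] addr=0x3f blk=15 s=1: MISS | VC []
  [1] addr=0x3f blk=15 s=1: L1-HIT | VC []
  [2] addr=0xc blk=3 s=1: MISS | VC [15]
  [3] addr=0xd blk=3 s=1: L1-HIT | VC [15]
  [4] addr=0xc blk=3 s=1: L1-HIT | VC [15]
  [5] addr=0xd blk=3 s=1: L1-HIT | VC [15]
  [6] addr=0xf blk=3 s=1: L1-HIT | VC [15]
  [7] addr=0xd blk=3 s=1: L1-HIT | VC [15]
  [8] addr=0xf blk=3 s=1: L1-HIT | VC [15]
  [9] addr=0xf blk=3 s=1: L1-HIT | VC [15]
  [10] addr=0xf blk=3 s=1: L1-HIT | VC [15]
  [11] addr=0xd blk=3 s=1: L1-HIT | VC [15]
  [12] addr=0x3f blk=15 s=1: VC-HIT | VC [3]
  [13] addr=0xd blk=3 s=1: VC-HIT | VC [15]
  [14] addr=0x16 blk=5 s=1: MISS | VC [15, 3]
  [15] addr=0xf blk=3 s=1: VC-HIT | VC [15, 5]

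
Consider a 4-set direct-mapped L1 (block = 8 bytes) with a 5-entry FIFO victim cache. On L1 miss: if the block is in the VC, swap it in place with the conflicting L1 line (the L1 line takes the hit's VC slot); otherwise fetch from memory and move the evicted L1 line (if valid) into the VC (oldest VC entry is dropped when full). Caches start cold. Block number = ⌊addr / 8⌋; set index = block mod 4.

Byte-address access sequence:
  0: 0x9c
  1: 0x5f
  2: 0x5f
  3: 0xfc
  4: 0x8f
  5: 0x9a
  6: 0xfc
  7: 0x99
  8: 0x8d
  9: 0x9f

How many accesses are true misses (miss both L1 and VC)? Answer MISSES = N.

  [0] addr=0x9c blk=19 s=3: MISS | VC []
  [1] addr=0x5f blk=11 s=3: MISS | VC [19]
  [2] addr=0x5f blk=11 s=3: L1-HIT | VC [19]
  [3] addr=0xfc blk=31 s=3: MISS | VC [19, 11]
  [4] addr=0x8f blk=17 s=1: MISS | VC [19, 11]
  [5] addr=0x9a blk=19 s=3: VC-HIT | VC [31, 11]
  [6] addr=0xfc blk=31 s=3: VC-HIT | VC [19, 11]
  [7] addr=0x99 blk=19 s=3: VC-HIT | VC [31, 11]
  [8] addr=0x8d blk=17 s=1: L1-HIT | VC [31, 11]
  [9] addr=0x9f blk=19 s=3: L1-HIT | VC [31, 11]

MISSES = 4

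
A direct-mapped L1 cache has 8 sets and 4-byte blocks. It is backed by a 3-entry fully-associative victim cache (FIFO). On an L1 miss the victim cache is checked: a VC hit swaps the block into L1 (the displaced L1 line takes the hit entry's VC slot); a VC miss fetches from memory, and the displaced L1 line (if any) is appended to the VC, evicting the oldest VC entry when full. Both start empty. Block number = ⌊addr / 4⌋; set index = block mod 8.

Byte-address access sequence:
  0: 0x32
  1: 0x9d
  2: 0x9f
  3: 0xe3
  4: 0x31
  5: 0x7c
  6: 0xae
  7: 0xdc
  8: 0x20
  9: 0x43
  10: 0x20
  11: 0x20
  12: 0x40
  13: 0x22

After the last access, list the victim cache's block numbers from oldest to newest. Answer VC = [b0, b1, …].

#0 0x32→b12/s4 MISS; vc=[]
#1 0x9d→b39/s7 MISS; vc=[]
#2 0x9f→b39/s7 L1-HIT; vc=[]
#3 0xe3→b56/s0 MISS; vc=[]
#4 0x31→b12/s4 L1-HIT; vc=[]
#5 0x7c→b31/s7 MISS; vc=[39]
#6 0xae→b43/s3 MISS; vc=[39]
#7 0xdc→b55/s7 MISS; vc=[39,31]
#8 0x20→b8/s0 MISS; vc=[39,31,56]
#9 0x43→b16/s0 MISS; vc=[31,56,8]
#10 0x20→b8/s0 VC-HIT; vc=[31,56,16]
#11 0x20→b8/s0 L1-HIT; vc=[31,56,16]
#12 0x40→b16/s0 VC-HIT; vc=[31,56,8]
#13 0x22→b8/s0 VC-HIT; vc=[31,56,16]

VC = [31, 56, 16]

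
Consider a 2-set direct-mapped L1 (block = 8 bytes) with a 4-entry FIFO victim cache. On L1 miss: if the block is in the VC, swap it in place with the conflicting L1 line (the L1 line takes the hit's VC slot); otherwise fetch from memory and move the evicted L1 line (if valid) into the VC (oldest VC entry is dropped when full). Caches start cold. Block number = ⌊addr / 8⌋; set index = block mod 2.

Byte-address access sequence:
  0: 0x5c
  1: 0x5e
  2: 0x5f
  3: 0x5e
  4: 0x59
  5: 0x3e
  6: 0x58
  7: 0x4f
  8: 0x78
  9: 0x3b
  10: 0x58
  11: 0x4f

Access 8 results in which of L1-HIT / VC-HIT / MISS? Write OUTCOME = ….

OUTCOME = MISS

0: 0x5c (blk 11, set 1) → MISS  vc=[]
1: 0x5e (blk 11, set 1) → L1-HIT  vc=[]
2: 0x5f (blk 11, set 1) → L1-HIT  vc=[]
3: 0x5e (blk 11, set 1) → L1-HIT  vc=[]
4: 0x59 (blk 11, set 1) → L1-HIT  vc=[]
5: 0x3e (blk 7, set 1) → MISS  vc=[11]
6: 0x58 (blk 11, set 1) → VC-HIT  vc=[7]
7: 0x4f (blk 9, set 1) → MISS  vc=[7, 11]
8: 0x78 (blk 15, set 1) → MISS  vc=[7, 11, 9]
9: 0x3b (blk 7, set 1) → VC-HIT  vc=[15, 11, 9]
10: 0x58 (blk 11, set 1) → VC-HIT  vc=[15, 7, 9]
11: 0x4f (blk 9, set 1) → VC-HIT  vc=[15, 7, 11]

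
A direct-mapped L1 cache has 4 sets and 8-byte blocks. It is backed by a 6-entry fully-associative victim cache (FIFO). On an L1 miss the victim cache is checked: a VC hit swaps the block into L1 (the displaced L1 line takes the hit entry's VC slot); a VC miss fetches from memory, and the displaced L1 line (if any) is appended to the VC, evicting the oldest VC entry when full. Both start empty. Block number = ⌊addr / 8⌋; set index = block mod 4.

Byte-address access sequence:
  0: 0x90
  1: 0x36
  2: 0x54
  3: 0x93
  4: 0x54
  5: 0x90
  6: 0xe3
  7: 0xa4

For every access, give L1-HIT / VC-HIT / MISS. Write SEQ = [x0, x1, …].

  [0] addr=0x90 blk=18 s=2: MISS | VC []
  [1] addr=0x36 blk=6 s=2: MISS | VC [18]
  [2] addr=0x54 blk=10 s=2: MISS | VC [18, 6]
  [3] addr=0x93 blk=18 s=2: VC-HIT | VC [10, 6]
  [4] addr=0x54 blk=10 s=2: VC-HIT | VC [18, 6]
  [5] addr=0x90 blk=18 s=2: VC-HIT | VC [10, 6]
  [6] addr=0xe3 blk=28 s=0: MISS | VC [10, 6]
  [7] addr=0xa4 blk=20 s=0: MISS | VC [10, 6, 28]

SEQ = [MISS, MISS, MISS, VC-HIT, VC-HIT, VC-HIT, MISS, MISS]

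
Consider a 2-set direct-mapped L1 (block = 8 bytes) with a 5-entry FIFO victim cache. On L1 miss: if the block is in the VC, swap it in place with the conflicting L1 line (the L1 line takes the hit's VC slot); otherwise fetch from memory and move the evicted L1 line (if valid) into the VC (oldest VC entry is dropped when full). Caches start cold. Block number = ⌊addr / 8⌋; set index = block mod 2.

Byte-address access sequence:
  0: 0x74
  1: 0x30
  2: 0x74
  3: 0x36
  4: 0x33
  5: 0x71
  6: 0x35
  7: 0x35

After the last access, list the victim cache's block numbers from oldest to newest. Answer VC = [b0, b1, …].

VC = [14]

0: 0x74 (blk 14, set 0) → MISS  vc=[]
1: 0x30 (blk 6, set 0) → MISS  vc=[14]
2: 0x74 (blk 14, set 0) → VC-HIT  vc=[6]
3: 0x36 (blk 6, set 0) → VC-HIT  vc=[14]
4: 0x33 (blk 6, set 0) → L1-HIT  vc=[14]
5: 0x71 (blk 14, set 0) → VC-HIT  vc=[6]
6: 0x35 (blk 6, set 0) → VC-HIT  vc=[14]
7: 0x35 (blk 6, set 0) → L1-HIT  vc=[14]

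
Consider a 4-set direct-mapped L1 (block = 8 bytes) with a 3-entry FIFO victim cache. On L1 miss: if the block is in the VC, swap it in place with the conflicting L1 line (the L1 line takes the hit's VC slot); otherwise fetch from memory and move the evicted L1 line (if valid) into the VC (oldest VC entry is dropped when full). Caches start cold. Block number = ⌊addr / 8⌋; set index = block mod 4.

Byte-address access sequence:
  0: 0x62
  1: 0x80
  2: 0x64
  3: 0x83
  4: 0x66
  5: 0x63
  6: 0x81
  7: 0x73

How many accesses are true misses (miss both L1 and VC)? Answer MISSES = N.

  [0] addr=0x62 blk=12 s=0: MISS | VC []
  [1] addr=0x80 blk=16 s=0: MISS | VC [12]
  [2] addr=0x64 blk=12 s=0: VC-HIT | VC [16]
  [3] addr=0x83 blk=16 s=0: VC-HIT | VC [12]
  [4] addr=0x66 blk=12 s=0: VC-HIT | VC [16]
  [5] addr=0x63 blk=12 s=0: L1-HIT | VC [16]
  [6] addr=0x81 blk=16 s=0: VC-HIT | VC [12]
  [7] addr=0x73 blk=14 s=2: MISS | VC [12]

MISSES = 3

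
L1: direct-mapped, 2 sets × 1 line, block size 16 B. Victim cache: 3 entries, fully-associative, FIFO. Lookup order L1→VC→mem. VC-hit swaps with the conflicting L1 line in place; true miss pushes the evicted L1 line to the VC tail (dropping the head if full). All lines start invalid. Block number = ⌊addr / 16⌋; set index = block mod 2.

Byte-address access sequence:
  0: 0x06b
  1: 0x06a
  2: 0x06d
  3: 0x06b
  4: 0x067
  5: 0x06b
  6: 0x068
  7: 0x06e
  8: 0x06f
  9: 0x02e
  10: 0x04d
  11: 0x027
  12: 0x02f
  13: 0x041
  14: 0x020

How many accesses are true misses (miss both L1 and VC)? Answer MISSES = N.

0: 0x6b (blk 6, set 0) → MISS  vc=[]
1: 0x6a (blk 6, set 0) → L1-HIT  vc=[]
2: 0x6d (blk 6, set 0) → L1-HIT  vc=[]
3: 0x6b (blk 6, set 0) → L1-HIT  vc=[]
4: 0x67 (blk 6, set 0) → L1-HIT  vc=[]
5: 0x6b (blk 6, set 0) → L1-HIT  vc=[]
6: 0x68 (blk 6, set 0) → L1-HIT  vc=[]
7: 0x6e (blk 6, set 0) → L1-HIT  vc=[]
8: 0x6f (blk 6, set 0) → L1-HIT  vc=[]
9: 0x2e (blk 2, set 0) → MISS  vc=[6]
10: 0x4d (blk 4, set 0) → MISS  vc=[6, 2]
11: 0x27 (blk 2, set 0) → VC-HIT  vc=[6, 4]
12: 0x2f (blk 2, set 0) → L1-HIT  vc=[6, 4]
13: 0x41 (blk 4, set 0) → VC-HIT  vc=[6, 2]
14: 0x20 (blk 2, set 0) → VC-HIT  vc=[6, 4]

MISSES = 3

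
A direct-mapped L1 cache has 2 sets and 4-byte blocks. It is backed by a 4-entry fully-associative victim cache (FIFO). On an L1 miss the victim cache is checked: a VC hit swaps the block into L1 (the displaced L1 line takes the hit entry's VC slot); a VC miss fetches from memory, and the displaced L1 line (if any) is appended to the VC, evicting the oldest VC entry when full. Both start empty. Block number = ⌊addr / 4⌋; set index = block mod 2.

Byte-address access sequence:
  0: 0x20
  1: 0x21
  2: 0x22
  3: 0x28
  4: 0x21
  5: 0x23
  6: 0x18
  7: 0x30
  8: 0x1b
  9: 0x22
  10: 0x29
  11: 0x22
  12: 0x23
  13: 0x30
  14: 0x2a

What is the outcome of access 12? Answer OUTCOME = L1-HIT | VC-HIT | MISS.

OUTCOME = L1-HIT

  [0] addr=0x20 blk=8 s=0: MISS | VC []
  [1] addr=0x21 blk=8 s=0: L1-HIT | VC []
  [2] addr=0x22 blk=8 s=0: L1-HIT | VC []
  [3] addr=0x28 blk=10 s=0: MISS | VC [8]
  [4] addr=0x21 blk=8 s=0: VC-HIT | VC [10]
  [5] addr=0x23 blk=8 s=0: L1-HIT | VC [10]
  [6] addr=0x18 blk=6 s=0: MISS | VC [10, 8]
  [7] addr=0x30 blk=12 s=0: MISS | VC [10, 8, 6]
  [8] addr=0x1b blk=6 s=0: VC-HIT | VC [10, 8, 12]
  [9] addr=0x22 blk=8 s=0: VC-HIT | VC [10, 6, 12]
  [10] addr=0x29 blk=10 s=0: VC-HIT | VC [8, 6, 12]
  [11] addr=0x22 blk=8 s=0: VC-HIT | VC [10, 6, 12]
  [12] addr=0x23 blk=8 s=0: L1-HIT | VC [10, 6, 12]
  [13] addr=0x30 blk=12 s=0: VC-HIT | VC [10, 6, 8]
  [14] addr=0x2a blk=10 s=0: VC-HIT | VC [12, 6, 8]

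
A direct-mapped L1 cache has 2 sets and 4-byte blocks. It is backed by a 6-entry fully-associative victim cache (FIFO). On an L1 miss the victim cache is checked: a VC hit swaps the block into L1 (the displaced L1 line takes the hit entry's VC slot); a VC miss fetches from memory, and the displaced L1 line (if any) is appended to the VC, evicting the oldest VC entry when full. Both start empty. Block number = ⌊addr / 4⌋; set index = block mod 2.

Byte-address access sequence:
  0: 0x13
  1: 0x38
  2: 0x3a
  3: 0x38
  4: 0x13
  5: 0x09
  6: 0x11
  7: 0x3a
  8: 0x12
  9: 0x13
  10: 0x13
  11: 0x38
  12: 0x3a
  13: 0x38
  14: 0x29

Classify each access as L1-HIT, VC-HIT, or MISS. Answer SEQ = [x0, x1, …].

  [0] addr=0x13 blk=4 s=0: MISS | VC []
  [1] addr=0x38 blk=14 s=0: MISS | VC [4]
  [2] addr=0x3a blk=14 s=0: L1-HIT | VC [4]
  [3] addr=0x38 blk=14 s=0: L1-HIT | VC [4]
  [4] addr=0x13 blk=4 s=0: VC-HIT | VC [14]
  [5] addr=0x9 blk=2 s=0: MISS | VC [14, 4]
  [6] addr=0x11 blk=4 s=0: VC-HIT | VC [14, 2]
  [7] addr=0x3a blk=14 s=0: VC-HIT | VC [4, 2]
  [8] addr=0x12 blk=4 s=0: VC-HIT | VC [14, 2]
  [9] addr=0x13 blk=4 s=0: L1-HIT | VC [14, 2]
  [10] addr=0x13 blk=4 s=0: L1-HIT | VC [14, 2]
  [11] addr=0x38 blk=14 s=0: VC-HIT | VC [4, 2]
  [12] addr=0x3a blk=14 s=0: L1-HIT | VC [4, 2]
  [13] addr=0x38 blk=14 s=0: L1-HIT | VC [4, 2]
  [14] addr=0x29 blk=10 s=0: MISS | VC [4, 2, 14]

SEQ = [MISS, MISS, L1-HIT, L1-HIT, VC-HIT, MISS, VC-HIT, VC-HIT, VC-HIT, L1-HIT, L1-HIT, VC-HIT, L1-HIT, L1-HIT, MISS]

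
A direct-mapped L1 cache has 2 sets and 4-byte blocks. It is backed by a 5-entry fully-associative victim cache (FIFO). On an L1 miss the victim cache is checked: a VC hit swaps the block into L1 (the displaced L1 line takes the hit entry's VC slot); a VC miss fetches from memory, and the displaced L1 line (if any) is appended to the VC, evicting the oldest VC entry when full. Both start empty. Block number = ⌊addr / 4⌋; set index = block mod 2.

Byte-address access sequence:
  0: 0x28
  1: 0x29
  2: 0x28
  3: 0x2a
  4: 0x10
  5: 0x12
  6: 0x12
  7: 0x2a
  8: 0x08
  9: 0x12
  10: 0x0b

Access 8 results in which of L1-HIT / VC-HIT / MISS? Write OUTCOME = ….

0: 0x28 (blk 10, set 0) → MISS  vc=[]
1: 0x29 (blk 10, set 0) → L1-HIT  vc=[]
2: 0x28 (blk 10, set 0) → L1-HIT  vc=[]
3: 0x2a (blk 10, set 0) → L1-HIT  vc=[]
4: 0x10 (blk 4, set 0) → MISS  vc=[10]
5: 0x12 (blk 4, set 0) → L1-HIT  vc=[10]
6: 0x12 (blk 4, set 0) → L1-HIT  vc=[10]
7: 0x2a (blk 10, set 0) → VC-HIT  vc=[4]
8: 0x8 (blk 2, set 0) → MISS  vc=[4, 10]
9: 0x12 (blk 4, set 0) → VC-HIT  vc=[2, 10]
10: 0xb (blk 2, set 0) → VC-HIT  vc=[4, 10]

OUTCOME = MISS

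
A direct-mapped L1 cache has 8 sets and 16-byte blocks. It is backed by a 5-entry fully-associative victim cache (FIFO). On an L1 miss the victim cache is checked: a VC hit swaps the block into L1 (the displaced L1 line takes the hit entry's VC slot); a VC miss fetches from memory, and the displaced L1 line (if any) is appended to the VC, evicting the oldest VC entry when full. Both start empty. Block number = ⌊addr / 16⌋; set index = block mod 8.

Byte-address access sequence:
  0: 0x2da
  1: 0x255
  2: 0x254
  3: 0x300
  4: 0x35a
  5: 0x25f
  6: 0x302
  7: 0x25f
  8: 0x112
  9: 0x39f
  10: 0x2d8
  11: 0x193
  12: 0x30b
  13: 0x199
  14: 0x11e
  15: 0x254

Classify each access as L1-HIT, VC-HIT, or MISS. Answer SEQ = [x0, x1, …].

0: 0x2da (blk 45, set 5) → MISS  vc=[]
1: 0x255 (blk 37, set 5) → MISS  vc=[45]
2: 0x254 (blk 37, set 5) → L1-HIT  vc=[45]
3: 0x300 (blk 48, set 0) → MISS  vc=[45]
4: 0x35a (blk 53, set 5) → MISS  vc=[45, 37]
5: 0x25f (blk 37, set 5) → VC-HIT  vc=[45, 53]
6: 0x302 (blk 48, set 0) → L1-HIT  vc=[45, 53]
7: 0x25f (blk 37, set 5) → L1-HIT  vc=[45, 53]
8: 0x112 (blk 17, set 1) → MISS  vc=[45, 53]
9: 0x39f (blk 57, set 1) → MISS  vc=[45, 53, 17]
10: 0x2d8 (blk 45, set 5) → VC-HIT  vc=[37, 53, 17]
11: 0x193 (blk 25, set 1) → MISS  vc=[37, 53, 17, 57]
12: 0x30b (blk 48, set 0) → L1-HIT  vc=[37, 53, 17, 57]
13: 0x199 (blk 25, set 1) → L1-HIT  vc=[37, 53, 17, 57]
14: 0x11e (blk 17, set 1) → VC-HIT  vc=[37, 53, 25, 57]
15: 0x254 (blk 37, set 5) → VC-HIT  vc=[45, 53, 25, 57]

SEQ = [MISS, MISS, L1-HIT, MISS, MISS, VC-HIT, L1-HIT, L1-HIT, MISS, MISS, VC-HIT, MISS, L1-HIT, L1-HIT, VC-HIT, VC-HIT]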